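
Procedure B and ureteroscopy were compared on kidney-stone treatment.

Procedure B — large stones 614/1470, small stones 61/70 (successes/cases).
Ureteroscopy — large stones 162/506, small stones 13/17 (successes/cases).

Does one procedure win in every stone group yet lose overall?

No

Large stones: Procedure B 614/1470 = 41.8%, ureteroscopy 162/506 = 32.0% → Procedure B
Small stones: Procedure B 61/70 = 87.1%, ureteroscopy 13/17 = 76.5% → Procedure B
Overall: Procedure B 675/1540 = 43.8%, ureteroscopy 175/523 = 33.5% → Procedure B
Procedure B wins overall and in every stone group — no reversal.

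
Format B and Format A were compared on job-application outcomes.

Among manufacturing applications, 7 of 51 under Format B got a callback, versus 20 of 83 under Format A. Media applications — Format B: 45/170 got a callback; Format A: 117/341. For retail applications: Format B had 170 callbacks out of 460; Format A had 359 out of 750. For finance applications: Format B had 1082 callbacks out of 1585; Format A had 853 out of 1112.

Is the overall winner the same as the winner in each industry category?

Yes

Manufacturing: Format B 7/51 = 13.7%, Format A 20/83 = 24.1% → Format A
Media: Format B 45/170 = 26.5%, Format A 117/341 = 34.3% → Format A
Retail: Format B 170/460 = 37.0%, Format A 359/750 = 47.9% → Format A
Finance: Format B 1082/1585 = 68.3%, Format A 853/1112 = 76.7% → Format A
Overall: Format B 1304/2266 = 57.5%, Format A 1349/2286 = 59.0% → Format A
Format A wins overall and in every industry group — no reversal.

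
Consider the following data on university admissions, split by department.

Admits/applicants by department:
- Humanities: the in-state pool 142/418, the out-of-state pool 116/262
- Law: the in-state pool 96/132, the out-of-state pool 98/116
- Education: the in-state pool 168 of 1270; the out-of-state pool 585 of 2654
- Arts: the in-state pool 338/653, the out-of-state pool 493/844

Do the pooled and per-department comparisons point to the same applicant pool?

Humanities: the in-state pool 142/418 = 34.0%, the out-of-state pool 116/262 = 44.3% → the out-of-state pool
Law: the in-state pool 96/132 = 72.7%, the out-of-state pool 98/116 = 84.5% → the out-of-state pool
Education: the in-state pool 168/1270 = 13.2%, the out-of-state pool 585/2654 = 22.0% → the out-of-state pool
Arts: the in-state pool 338/653 = 51.8%, the out-of-state pool 493/844 = 58.4% → the out-of-state pool
Overall: the in-state pool 744/2473 = 30.1%, the out-of-state pool 1292/3876 = 33.3% → the out-of-state pool
The out-of-state pool wins overall and in every department group — no reversal.

Yes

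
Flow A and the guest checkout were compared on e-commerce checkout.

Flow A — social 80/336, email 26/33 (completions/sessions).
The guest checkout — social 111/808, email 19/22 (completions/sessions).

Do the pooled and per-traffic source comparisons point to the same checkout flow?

Social: Flow A 80/336 = 23.8%, the guest checkout 111/808 = 13.7% → Flow A
Email: Flow A 26/33 = 78.8%, the guest checkout 19/22 = 86.4% → the guest checkout
Overall: Flow A 106/369 = 28.7%, the guest checkout 130/830 = 15.7% → Flow A
Neither sweeps: Flow A wins 1 of 2 groups, the guest checkout wins 1. Flow A wins overall but not every group — no Simpson reversal.

No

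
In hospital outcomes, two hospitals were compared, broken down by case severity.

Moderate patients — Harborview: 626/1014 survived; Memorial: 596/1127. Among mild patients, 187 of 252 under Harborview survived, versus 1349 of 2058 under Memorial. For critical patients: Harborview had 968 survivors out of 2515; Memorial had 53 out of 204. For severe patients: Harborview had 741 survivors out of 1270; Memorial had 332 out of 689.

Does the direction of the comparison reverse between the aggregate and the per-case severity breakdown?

Yes

Moderate: Harborview 626/1014 = 61.7%, Memorial 596/1127 = 52.9% → Harborview
Mild: Harborview 187/252 = 74.2%, Memorial 1349/2058 = 65.5% → Harborview
Critical: Harborview 968/2515 = 38.5%, Memorial 53/204 = 26.0% → Harborview
Severe: Harborview 741/1270 = 58.3%, Memorial 332/689 = 48.2% → Harborview
Overall: Harborview 2522/5051 = 49.9%, Memorial 2330/4078 = 57.1% → Memorial
Harborview wins each case group but Memorial wins overall — the comparison reverses. Harborview's patients skew toward critical, which has a lower base rate.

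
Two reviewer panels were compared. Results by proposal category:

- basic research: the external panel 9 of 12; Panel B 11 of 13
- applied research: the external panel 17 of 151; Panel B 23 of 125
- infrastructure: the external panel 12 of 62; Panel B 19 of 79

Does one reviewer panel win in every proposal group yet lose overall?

No

Basic research: the external panel 9/12 = 75.0%, Panel B 11/13 = 84.6% → Panel B
Applied research: the external panel 17/151 = 11.3%, Panel B 23/125 = 18.4% → Panel B
Infrastructure: the external panel 12/62 = 19.4%, Panel B 19/79 = 24.1% → Panel B
Overall: the external panel 38/225 = 16.9%, Panel B 53/217 = 24.4% → Panel B
Panel B wins overall and in every proposal group — no reversal.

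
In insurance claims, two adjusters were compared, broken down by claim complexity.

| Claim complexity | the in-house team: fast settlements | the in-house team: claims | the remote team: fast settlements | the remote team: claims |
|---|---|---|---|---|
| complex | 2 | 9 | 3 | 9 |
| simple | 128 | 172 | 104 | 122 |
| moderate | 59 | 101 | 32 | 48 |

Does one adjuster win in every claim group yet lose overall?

Complex: the in-house team 2/9 = 22.2%, the remote team 3/9 = 33.3% → the remote team
Simple: the in-house team 128/172 = 74.4%, the remote team 104/122 = 85.2% → the remote team
Moderate: the in-house team 59/101 = 58.4%, the remote team 32/48 = 66.7% → the remote team
Overall: the in-house team 189/282 = 67.0%, the remote team 139/179 = 77.7% → the remote team
The remote team wins overall and in every claim group — no reversal.

No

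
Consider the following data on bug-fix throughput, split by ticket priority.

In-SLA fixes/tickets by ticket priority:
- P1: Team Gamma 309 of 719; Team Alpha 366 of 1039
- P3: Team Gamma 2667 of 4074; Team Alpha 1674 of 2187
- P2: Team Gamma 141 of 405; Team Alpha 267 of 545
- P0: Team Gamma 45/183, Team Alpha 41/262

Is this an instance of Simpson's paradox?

P1: Team Gamma 309/719 = 43.0%, Team Alpha 366/1039 = 35.2% → Team Gamma
P3: Team Gamma 2667/4074 = 65.5%, Team Alpha 1674/2187 = 76.5% → Team Alpha
P2: Team Gamma 141/405 = 34.8%, Team Alpha 267/545 = 49.0% → Team Alpha
P0: Team Gamma 45/183 = 24.6%, Team Alpha 41/262 = 15.6% → Team Gamma
Overall: Team Gamma 3162/5381 = 58.8%, Team Alpha 2348/4033 = 58.2% → Team Gamma
Neither sweeps: Team Gamma wins 2 of 4 groups, Team Alpha wins 2. Team Gamma wins overall but not every group — no Simpson reversal.

No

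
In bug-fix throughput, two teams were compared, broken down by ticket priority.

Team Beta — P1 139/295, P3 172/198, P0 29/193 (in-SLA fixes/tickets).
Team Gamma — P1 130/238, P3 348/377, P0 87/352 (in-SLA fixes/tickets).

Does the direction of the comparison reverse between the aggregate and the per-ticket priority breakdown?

P1: Team Beta 139/295 = 47.1%, Team Gamma 130/238 = 54.6% → Team Gamma
P3: Team Beta 172/198 = 86.9%, Team Gamma 348/377 = 92.3% → Team Gamma
P0: Team Beta 29/193 = 15.0%, Team Gamma 87/352 = 24.7% → Team Gamma
Overall: Team Beta 340/686 = 49.6%, Team Gamma 565/967 = 58.4% → Team Gamma
Team Gamma wins overall and in every ticket group — no reversal.

No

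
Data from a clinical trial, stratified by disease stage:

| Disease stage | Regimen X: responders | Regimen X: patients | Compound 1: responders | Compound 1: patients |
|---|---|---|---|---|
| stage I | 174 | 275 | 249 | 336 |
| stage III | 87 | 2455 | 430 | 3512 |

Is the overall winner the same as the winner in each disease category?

Stage I: Regimen X 174/275 = 63.3%, Compound 1 249/336 = 74.1% → Compound 1
Stage III: Regimen X 87/2455 = 3.5%, Compound 1 430/3512 = 12.2% → Compound 1
Overall: Regimen X 261/2730 = 9.6%, Compound 1 679/3848 = 17.6% → Compound 1
Compound 1 wins overall and in every disease group — no reversal.

Yes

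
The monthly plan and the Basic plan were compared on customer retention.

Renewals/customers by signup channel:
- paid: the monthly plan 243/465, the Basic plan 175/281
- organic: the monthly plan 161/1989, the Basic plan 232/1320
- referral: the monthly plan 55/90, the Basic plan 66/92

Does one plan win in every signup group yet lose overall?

Paid: the monthly plan 243/465 = 52.3%, the Basic plan 175/281 = 62.3% → the Basic plan
Organic: the monthly plan 161/1989 = 8.1%, the Basic plan 232/1320 = 17.6% → the Basic plan
Referral: the monthly plan 55/90 = 61.1%, the Basic plan 66/92 = 71.7% → the Basic plan
Overall: the monthly plan 459/2544 = 18.0%, the Basic plan 473/1693 = 27.9% → the Basic plan
The Basic plan wins overall and in every signup group — no reversal.

No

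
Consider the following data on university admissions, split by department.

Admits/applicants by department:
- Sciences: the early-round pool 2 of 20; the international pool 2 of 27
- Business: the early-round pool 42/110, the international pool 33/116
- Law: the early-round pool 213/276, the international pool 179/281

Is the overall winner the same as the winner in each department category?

Yes

Sciences: the early-round pool 2/20 = 10.0%, the international pool 2/27 = 7.4% → the early-round pool
Business: the early-round pool 42/110 = 38.2%, the international pool 33/116 = 28.4% → the early-round pool
Law: the early-round pool 213/276 = 77.2%, the international pool 179/281 = 63.7% → the early-round pool
Overall: the early-round pool 257/406 = 63.3%, the international pool 214/424 = 50.5% → the early-round pool
The early-round pool wins overall and in every department group — no reversal.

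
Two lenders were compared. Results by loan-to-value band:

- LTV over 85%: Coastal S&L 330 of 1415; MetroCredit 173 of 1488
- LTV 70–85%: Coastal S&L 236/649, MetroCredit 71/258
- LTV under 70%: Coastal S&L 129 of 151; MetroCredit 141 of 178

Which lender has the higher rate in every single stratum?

LTV over 85%: Coastal S&L 330/1415 = 23.3%, MetroCredit 173/1488 = 11.6% → Coastal S&L
LTV 70–85%: Coastal S&L 236/649 = 36.4%, MetroCredit 71/258 = 27.5% → Coastal S&L
LTV under 70%: Coastal S&L 129/151 = 85.4%, MetroCredit 141/178 = 79.2% → Coastal S&L
Coastal S&L has the higher rate in all 3 groups.

Coastal S&L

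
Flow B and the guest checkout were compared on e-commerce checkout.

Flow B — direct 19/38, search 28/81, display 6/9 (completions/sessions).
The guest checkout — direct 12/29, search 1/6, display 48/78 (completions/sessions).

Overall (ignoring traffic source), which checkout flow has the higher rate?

the guest checkout

Direct: Flow B 19/38 = 50.0%, the guest checkout 12/29 = 41.4% → Flow B
Search: Flow B 28/81 = 34.6%, the guest checkout 1/6 = 16.7% → Flow B
Display: Flow B 6/9 = 66.7%, the guest checkout 48/78 = 61.5% → Flow B
Overall: Flow B 53/128 = 41.4%, the guest checkout 61/113 = 54.0% → the guest checkout
(Flow B wins every traffic group but the guest checkout wins overall — Flow B's sessions skew toward the low-rate search group.)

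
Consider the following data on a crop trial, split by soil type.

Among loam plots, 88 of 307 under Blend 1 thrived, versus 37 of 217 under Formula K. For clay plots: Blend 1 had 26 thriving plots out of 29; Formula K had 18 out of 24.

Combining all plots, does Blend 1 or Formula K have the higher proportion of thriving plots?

Blend 1

Loam: Blend 1 88/307 = 28.7%, Formula K 37/217 = 17.1% → Blend 1
Clay: Blend 1 26/29 = 89.7%, Formula K 18/24 = 75.0% → Blend 1
Overall: Blend 1 114/336 = 33.9%, Formula K 55/241 = 22.8% → Blend 1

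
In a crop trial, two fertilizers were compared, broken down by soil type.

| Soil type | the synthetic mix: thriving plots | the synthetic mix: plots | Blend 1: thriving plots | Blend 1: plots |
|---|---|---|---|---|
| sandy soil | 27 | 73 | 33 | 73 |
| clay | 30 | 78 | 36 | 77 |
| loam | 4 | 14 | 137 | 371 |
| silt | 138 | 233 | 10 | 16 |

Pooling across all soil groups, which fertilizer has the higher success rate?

the synthetic mix

Sandy soil: the synthetic mix 27/73 = 37.0%, Blend 1 33/73 = 45.2% → Blend 1
Clay: the synthetic mix 30/78 = 38.5%, Blend 1 36/77 = 46.8% → Blend 1
Loam: the synthetic mix 4/14 = 28.6%, Blend 1 137/371 = 36.9% → Blend 1
Silt: the synthetic mix 138/233 = 59.2%, Blend 1 10/16 = 62.5% → Blend 1
Overall: the synthetic mix 199/398 = 50.0%, Blend 1 216/537 = 40.2% → the synthetic mix
(Blend 1 wins every soil group but the synthetic mix wins overall — Blend 1's plots skew toward the low-rate loam group.)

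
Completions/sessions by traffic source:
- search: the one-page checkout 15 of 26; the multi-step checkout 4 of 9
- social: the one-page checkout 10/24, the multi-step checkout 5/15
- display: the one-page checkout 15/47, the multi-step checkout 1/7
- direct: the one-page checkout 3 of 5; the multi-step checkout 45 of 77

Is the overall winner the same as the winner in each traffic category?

No

Search: the one-page checkout 15/26 = 57.7%, the multi-step checkout 4/9 = 44.4% → the one-page checkout
Social: the one-page checkout 10/24 = 41.7%, the multi-step checkout 5/15 = 33.3% → the one-page checkout
Display: the one-page checkout 15/47 = 31.9%, the multi-step checkout 1/7 = 14.3% → the one-page checkout
Direct: the one-page checkout 3/5 = 60.0%, the multi-step checkout 45/77 = 58.4% → the one-page checkout
Overall: the one-page checkout 43/102 = 42.2%, the multi-step checkout 55/108 = 50.9% → the multi-step checkout
The one-page checkout wins each traffic group but the multi-step checkout wins overall — the comparison reverses. The one-page checkout's sessions skew toward display, which has a lower base rate.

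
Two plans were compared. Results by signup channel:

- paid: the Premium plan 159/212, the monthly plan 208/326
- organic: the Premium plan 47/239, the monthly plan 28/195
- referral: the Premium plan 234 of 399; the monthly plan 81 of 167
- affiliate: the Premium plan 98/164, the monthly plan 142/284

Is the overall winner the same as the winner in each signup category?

Yes

Paid: the Premium plan 159/212 = 75.0%, the monthly plan 208/326 = 63.8% → the Premium plan
Organic: the Premium plan 47/239 = 19.7%, the monthly plan 28/195 = 14.4% → the Premium plan
Referral: the Premium plan 234/399 = 58.6%, the monthly plan 81/167 = 48.5% → the Premium plan
Affiliate: the Premium plan 98/164 = 59.8%, the monthly plan 142/284 = 50.0% → the Premium plan
Overall: the Premium plan 538/1014 = 53.1%, the monthly plan 459/972 = 47.2% → the Premium plan
The Premium plan wins overall and in every signup group — no reversal.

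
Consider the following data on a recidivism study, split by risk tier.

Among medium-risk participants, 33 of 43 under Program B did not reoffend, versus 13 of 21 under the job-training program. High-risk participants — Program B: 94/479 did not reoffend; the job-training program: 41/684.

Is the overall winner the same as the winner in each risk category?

Medium-risk: Program B 33/43 = 76.7%, the job-training program 13/21 = 61.9% → Program B
High-risk: Program B 94/479 = 19.6%, the job-training program 41/684 = 6.0% → Program B
Overall: Program B 127/522 = 24.3%, the job-training program 54/705 = 7.7% → Program B
Program B wins overall and in every risk group — no reversal.

Yes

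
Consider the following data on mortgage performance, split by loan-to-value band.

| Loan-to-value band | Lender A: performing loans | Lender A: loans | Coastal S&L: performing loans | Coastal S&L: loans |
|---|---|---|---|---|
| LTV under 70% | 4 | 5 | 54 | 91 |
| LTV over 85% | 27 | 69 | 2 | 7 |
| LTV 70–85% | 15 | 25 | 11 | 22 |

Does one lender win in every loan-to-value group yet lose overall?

LTV under 70%: Lender A 4/5 = 80.0%, Coastal S&L 54/91 = 59.3% → Lender A
LTV over 85%: Lender A 27/69 = 39.1%, Coastal S&L 2/7 = 28.6% → Lender A
LTV 70–85%: Lender A 15/25 = 60.0%, Coastal S&L 11/22 = 50.0% → Lender A
Overall: Lender A 46/99 = 46.5%, Coastal S&L 67/120 = 55.8% → Coastal S&L
Lender A wins each loan-to-value group but Coastal S&L wins overall — the comparison reverses. Lender A's loans skew toward LTV over 85%, which has a lower base rate.

Yes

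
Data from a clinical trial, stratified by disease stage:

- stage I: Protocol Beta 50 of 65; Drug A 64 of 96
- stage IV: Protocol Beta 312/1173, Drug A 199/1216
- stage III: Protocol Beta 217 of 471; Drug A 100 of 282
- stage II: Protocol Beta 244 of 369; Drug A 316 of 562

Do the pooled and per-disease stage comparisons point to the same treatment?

Yes

Stage I: Protocol Beta 50/65 = 76.9%, Drug A 64/96 = 66.7% → Protocol Beta
Stage IV: Protocol Beta 312/1173 = 26.6%, Drug A 199/1216 = 16.4% → Protocol Beta
Stage III: Protocol Beta 217/471 = 46.1%, Drug A 100/282 = 35.5% → Protocol Beta
Stage II: Protocol Beta 244/369 = 66.1%, Drug A 316/562 = 56.2% → Protocol Beta
Overall: Protocol Beta 823/2078 = 39.6%, Drug A 679/2156 = 31.5% → Protocol Beta
Protocol Beta wins overall and in every disease group — no reversal.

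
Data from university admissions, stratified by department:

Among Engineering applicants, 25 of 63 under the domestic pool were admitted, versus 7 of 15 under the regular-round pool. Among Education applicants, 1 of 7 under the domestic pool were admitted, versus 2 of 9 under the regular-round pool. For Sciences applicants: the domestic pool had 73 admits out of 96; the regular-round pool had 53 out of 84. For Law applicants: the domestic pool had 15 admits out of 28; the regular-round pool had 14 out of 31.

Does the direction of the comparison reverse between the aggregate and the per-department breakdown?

Engineering: the domestic pool 25/63 = 39.7%, the regular-round pool 7/15 = 46.7% → the regular-round pool
Education: the domestic pool 1/7 = 14.3%, the regular-round pool 2/9 = 22.2% → the regular-round pool
Sciences: the domestic pool 73/96 = 76.0%, the regular-round pool 53/84 = 63.1% → the domestic pool
Law: the domestic pool 15/28 = 53.6%, the regular-round pool 14/31 = 45.2% → the domestic pool
Overall: the domestic pool 114/194 = 58.8%, the regular-round pool 76/139 = 54.7% → the domestic pool
Neither sweeps: the domestic pool wins 2 of 4 groups, the regular-round pool wins 2. The domestic pool wins overall but not every group — no Simpson reversal.

No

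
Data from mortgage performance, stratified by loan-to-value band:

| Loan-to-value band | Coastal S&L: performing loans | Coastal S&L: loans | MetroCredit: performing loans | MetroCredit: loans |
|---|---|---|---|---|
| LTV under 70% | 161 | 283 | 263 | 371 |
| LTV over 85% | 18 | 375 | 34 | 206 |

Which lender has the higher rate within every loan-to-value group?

LTV under 70%: Coastal S&L 161/283 = 56.9%, MetroCredit 263/371 = 70.9% → MetroCredit
LTV over 85%: Coastal S&L 18/375 = 4.8%, MetroCredit 34/206 = 16.5% → MetroCredit
MetroCredit has the higher rate in both groups.

MetroCredit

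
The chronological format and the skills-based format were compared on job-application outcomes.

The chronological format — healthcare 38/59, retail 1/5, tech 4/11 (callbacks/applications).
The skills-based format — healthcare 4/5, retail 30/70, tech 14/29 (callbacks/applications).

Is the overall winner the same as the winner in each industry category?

No

Healthcare: the chronological format 38/59 = 64.4%, the skills-based format 4/5 = 80.0% → the skills-based format
Retail: the chronological format 1/5 = 20.0%, the skills-based format 30/70 = 42.9% → the skills-based format
Tech: the chronological format 4/11 = 36.4%, the skills-based format 14/29 = 48.3% → the skills-based format
Overall: the chronological format 43/75 = 57.3%, the skills-based format 48/104 = 46.2% → the chronological format
The skills-based format wins each industry group but the chronological format wins overall — the comparison reverses. The skills-based format's applications skew toward retail, which has a lower base rate.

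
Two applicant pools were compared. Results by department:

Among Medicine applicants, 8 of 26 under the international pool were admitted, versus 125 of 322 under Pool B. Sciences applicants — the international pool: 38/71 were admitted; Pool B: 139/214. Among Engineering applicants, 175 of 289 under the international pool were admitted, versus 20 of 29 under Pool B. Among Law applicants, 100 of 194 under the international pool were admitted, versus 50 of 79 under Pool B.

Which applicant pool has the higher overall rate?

the international pool

Medicine: the international pool 8/26 = 30.8%, Pool B 125/322 = 38.8% → Pool B
Sciences: the international pool 38/71 = 53.5%, Pool B 139/214 = 65.0% → Pool B
Engineering: the international pool 175/289 = 60.6%, Pool B 20/29 = 69.0% → Pool B
Law: the international pool 100/194 = 51.5%, Pool B 50/79 = 63.3% → Pool B
Overall: the international pool 321/580 = 55.3%, Pool B 334/644 = 51.9% → the international pool
(Pool B wins every department group but the international pool wins overall — Pool B's applicants skew toward the low-rate Medicine group.)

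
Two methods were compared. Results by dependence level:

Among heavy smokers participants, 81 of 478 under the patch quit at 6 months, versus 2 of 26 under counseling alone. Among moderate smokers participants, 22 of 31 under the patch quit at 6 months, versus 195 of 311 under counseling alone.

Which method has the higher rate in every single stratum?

the patch

Heavy smokers: the patch 81/478 = 16.9%, counseling alone 2/26 = 7.7% → the patch
Moderate smokers: the patch 22/31 = 71.0%, counseling alone 195/311 = 62.7% → the patch
The patch has the higher rate in both groups.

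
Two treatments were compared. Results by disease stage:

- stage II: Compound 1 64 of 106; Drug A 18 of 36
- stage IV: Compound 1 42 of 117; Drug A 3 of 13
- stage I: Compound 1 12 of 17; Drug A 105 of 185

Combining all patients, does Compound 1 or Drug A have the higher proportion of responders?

Stage II: Compound 1 64/106 = 60.4%, Drug A 18/36 = 50.0% → Compound 1
Stage IV: Compound 1 42/117 = 35.9%, Drug A 3/13 = 23.1% → Compound 1
Stage I: Compound 1 12/17 = 70.6%, Drug A 105/185 = 56.8% → Compound 1
Overall: Compound 1 118/240 = 49.2%, Drug A 126/234 = 53.8% → Drug A
(Compound 1 wins every disease group but Drug A wins overall — Compound 1's patients skew toward the low-rate stage IV group.)

Drug A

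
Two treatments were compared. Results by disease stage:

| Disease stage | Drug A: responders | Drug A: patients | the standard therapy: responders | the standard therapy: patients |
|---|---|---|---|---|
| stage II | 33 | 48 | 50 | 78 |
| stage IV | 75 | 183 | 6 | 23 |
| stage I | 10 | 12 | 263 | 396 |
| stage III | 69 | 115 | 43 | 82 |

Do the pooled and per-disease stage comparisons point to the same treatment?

Stage II: Drug A 33/48 = 68.8%, the standard therapy 50/78 = 64.1% → Drug A
Stage IV: Drug A 75/183 = 41.0%, the standard therapy 6/23 = 26.1% → Drug A
Stage I: Drug A 10/12 = 83.3%, the standard therapy 263/396 = 66.4% → Drug A
Stage III: Drug A 69/115 = 60.0%, the standard therapy 43/82 = 52.4% → Drug A
Overall: Drug A 187/358 = 52.2%, the standard therapy 362/579 = 62.5% → the standard therapy
Drug A wins each disease group but the standard therapy wins overall — the comparison reverses. Drug A's patients skew toward stage IV, which has a lower base rate.

No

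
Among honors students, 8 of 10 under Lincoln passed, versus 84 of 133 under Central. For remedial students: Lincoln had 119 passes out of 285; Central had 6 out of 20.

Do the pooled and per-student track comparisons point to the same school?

No

Honors: Lincoln 8/10 = 80.0%, Central 84/133 = 63.2% → Lincoln
Remedial: Lincoln 119/285 = 41.8%, Central 6/20 = 30.0% → Lincoln
Overall: Lincoln 127/295 = 43.1%, Central 90/153 = 58.8% → Central
Lincoln wins each student group but Central wins overall — the comparison reverses. Lincoln's students skew toward remedial, which has a lower base rate.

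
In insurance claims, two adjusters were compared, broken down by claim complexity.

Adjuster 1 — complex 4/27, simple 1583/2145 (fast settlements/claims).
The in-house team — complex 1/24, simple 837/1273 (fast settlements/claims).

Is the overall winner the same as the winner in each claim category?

Yes

Complex: Adjuster 1 4/27 = 14.8%, the in-house team 1/24 = 4.2% → Adjuster 1
Simple: Adjuster 1 1583/2145 = 73.8%, the in-house team 837/1273 = 65.8% → Adjuster 1
Overall: Adjuster 1 1587/2172 = 73.1%, the in-house team 838/1297 = 64.6% → Adjuster 1
Adjuster 1 wins overall and in every claim group — no reversal.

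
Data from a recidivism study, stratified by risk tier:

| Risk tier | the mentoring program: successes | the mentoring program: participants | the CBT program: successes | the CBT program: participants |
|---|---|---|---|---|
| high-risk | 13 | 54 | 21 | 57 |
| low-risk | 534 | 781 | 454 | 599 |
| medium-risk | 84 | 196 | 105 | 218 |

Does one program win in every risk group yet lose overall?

High-risk: the mentoring program 13/54 = 24.1%, the CBT program 21/57 = 36.8% → the CBT program
Low-risk: the mentoring program 534/781 = 68.4%, the CBT program 454/599 = 75.8% → the CBT program
Medium-risk: the mentoring program 84/196 = 42.9%, the CBT program 105/218 = 48.2% → the CBT program
Overall: the mentoring program 631/1031 = 61.2%, the CBT program 580/874 = 66.4% → the CBT program
The CBT program wins overall and in every risk group — no reversal.

No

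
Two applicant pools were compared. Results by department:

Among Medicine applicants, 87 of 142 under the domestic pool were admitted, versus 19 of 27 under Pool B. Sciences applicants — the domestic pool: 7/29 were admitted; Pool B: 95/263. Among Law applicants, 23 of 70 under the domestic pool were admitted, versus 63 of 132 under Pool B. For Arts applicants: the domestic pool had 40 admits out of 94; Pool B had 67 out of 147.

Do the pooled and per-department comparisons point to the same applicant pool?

Medicine: the domestic pool 87/142 = 61.3%, Pool B 19/27 = 70.4% → Pool B
Sciences: the domestic pool 7/29 = 24.1%, Pool B 95/263 = 36.1% → Pool B
Law: the domestic pool 23/70 = 32.9%, Pool B 63/132 = 47.7% → Pool B
Arts: the domestic pool 40/94 = 42.6%, Pool B 67/147 = 45.6% → Pool B
Overall: the domestic pool 157/335 = 46.9%, Pool B 244/569 = 42.9% → the domestic pool
Pool B wins each department group but the domestic pool wins overall — the comparison reverses. Pool B's applicants skew toward Sciences, which has a lower base rate.

No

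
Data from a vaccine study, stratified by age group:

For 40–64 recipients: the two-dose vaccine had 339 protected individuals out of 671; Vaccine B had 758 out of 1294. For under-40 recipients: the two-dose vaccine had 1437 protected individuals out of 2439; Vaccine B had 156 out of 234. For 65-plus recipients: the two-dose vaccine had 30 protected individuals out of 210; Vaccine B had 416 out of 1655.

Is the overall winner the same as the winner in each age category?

No

40–64: the two-dose vaccine 339/671 = 50.5%, Vaccine B 758/1294 = 58.6% → Vaccine B
Under-40: the two-dose vaccine 1437/2439 = 58.9%, Vaccine B 156/234 = 66.7% → Vaccine B
65-plus: the two-dose vaccine 30/210 = 14.3%, Vaccine B 416/1655 = 25.1% → Vaccine B
Overall: the two-dose vaccine 1806/3320 = 54.4%, Vaccine B 1330/3183 = 41.8% → the two-dose vaccine
Vaccine B wins each age group but the two-dose vaccine wins overall — the comparison reverses. Vaccine B's recipients skew toward 65-plus, which has a lower base rate.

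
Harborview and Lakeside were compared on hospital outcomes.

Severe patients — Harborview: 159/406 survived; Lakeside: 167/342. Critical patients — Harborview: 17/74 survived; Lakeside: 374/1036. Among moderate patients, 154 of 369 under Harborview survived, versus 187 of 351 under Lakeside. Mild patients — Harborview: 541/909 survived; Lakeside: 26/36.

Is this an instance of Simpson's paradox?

Severe: Harborview 159/406 = 39.2%, Lakeside 167/342 = 48.8% → Lakeside
Critical: Harborview 17/74 = 23.0%, Lakeside 374/1036 = 36.1% → Lakeside
Moderate: Harborview 154/369 = 41.7%, Lakeside 187/351 = 53.3% → Lakeside
Mild: Harborview 541/909 = 59.5%, Lakeside 26/36 = 72.2% → Lakeside
Overall: Harborview 871/1758 = 49.5%, Lakeside 754/1765 = 42.7% → Harborview
Lakeside wins each case group but Harborview wins overall — the comparison reverses. Lakeside's patients skew toward critical, which has a lower base rate.

Yes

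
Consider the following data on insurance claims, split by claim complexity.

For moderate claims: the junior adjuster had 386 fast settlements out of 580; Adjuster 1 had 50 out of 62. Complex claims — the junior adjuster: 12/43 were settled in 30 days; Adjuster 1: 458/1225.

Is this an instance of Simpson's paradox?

Moderate: the junior adjuster 386/580 = 66.6%, Adjuster 1 50/62 = 80.6% → Adjuster 1
Complex: the junior adjuster 12/43 = 27.9%, Adjuster 1 458/1225 = 37.4% → Adjuster 1
Overall: the junior adjuster 398/623 = 63.9%, Adjuster 1 508/1287 = 39.5% → the junior adjuster
Adjuster 1 wins each claim group but the junior adjuster wins overall — the comparison reverses. Adjuster 1's claims skew toward complex, which has a lower base rate.

Yes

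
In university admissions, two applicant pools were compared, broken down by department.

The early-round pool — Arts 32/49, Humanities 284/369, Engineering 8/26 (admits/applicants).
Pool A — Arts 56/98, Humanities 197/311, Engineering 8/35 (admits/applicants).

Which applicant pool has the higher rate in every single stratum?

the early-round pool

Arts: the early-round pool 32/49 = 65.3%, Pool A 56/98 = 57.1% → the early-round pool
Humanities: the early-round pool 284/369 = 77.0%, Pool A 197/311 = 63.3% → the early-round pool
Engineering: the early-round pool 8/26 = 30.8%, Pool A 8/35 = 22.9% → the early-round pool
The early-round pool has the higher rate in all 3 groups.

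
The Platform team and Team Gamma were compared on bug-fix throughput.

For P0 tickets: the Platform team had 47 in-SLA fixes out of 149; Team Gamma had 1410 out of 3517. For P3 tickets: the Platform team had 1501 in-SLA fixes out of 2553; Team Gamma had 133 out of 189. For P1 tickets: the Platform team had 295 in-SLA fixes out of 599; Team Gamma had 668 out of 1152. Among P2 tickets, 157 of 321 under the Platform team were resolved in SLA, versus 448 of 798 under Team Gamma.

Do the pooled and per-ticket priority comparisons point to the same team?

P0: the Platform team 47/149 = 31.5%, Team Gamma 1410/3517 = 40.1% → Team Gamma
P3: the Platform team 1501/2553 = 58.8%, Team Gamma 133/189 = 70.4% → Team Gamma
P1: the Platform team 295/599 = 49.2%, Team Gamma 668/1152 = 58.0% → Team Gamma
P2: the Platform team 157/321 = 48.9%, Team Gamma 448/798 = 56.1% → Team Gamma
Overall: the Platform team 2000/3622 = 55.2%, Team Gamma 2659/5656 = 47.0% → the Platform team
Team Gamma wins each ticket group but the Platform team wins overall — the comparison reverses. Team Gamma's tickets skew toward P0, which has a lower base rate.

No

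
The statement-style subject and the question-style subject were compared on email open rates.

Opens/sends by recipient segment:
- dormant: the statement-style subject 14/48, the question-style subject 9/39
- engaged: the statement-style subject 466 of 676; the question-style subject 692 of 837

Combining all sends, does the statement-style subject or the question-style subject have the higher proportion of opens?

Dormant: the statement-style subject 14/48 = 29.2%, the question-style subject 9/39 = 23.1% → the statement-style subject
Engaged: the statement-style subject 466/676 = 68.9%, the question-style subject 692/837 = 82.7% → the question-style subject
Overall: the statement-style subject 480/724 = 66.3%, the question-style subject 701/876 = 80.0% → the question-style subject
(Neither sweeps every recipient group, but the question-style subject has the higher pooled rate.)

the question-style subject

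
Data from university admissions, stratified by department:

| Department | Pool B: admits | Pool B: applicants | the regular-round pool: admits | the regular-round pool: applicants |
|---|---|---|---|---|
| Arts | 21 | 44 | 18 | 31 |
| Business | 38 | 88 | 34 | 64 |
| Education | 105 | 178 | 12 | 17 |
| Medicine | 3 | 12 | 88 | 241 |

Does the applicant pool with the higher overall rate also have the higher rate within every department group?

Arts: Pool B 21/44 = 47.7%, the regular-round pool 18/31 = 58.1% → the regular-round pool
Business: Pool B 38/88 = 43.2%, the regular-round pool 34/64 = 53.1% → the regular-round pool
Education: Pool B 105/178 = 59.0%, the regular-round pool 12/17 = 70.6% → the regular-round pool
Medicine: Pool B 3/12 = 25.0%, the regular-round pool 88/241 = 36.5% → the regular-round pool
Overall: Pool B 167/322 = 51.9%, the regular-round pool 152/353 = 43.1% → Pool B
The regular-round pool wins each department group but Pool B wins overall — the comparison reverses. The regular-round pool's applicants skew toward Medicine, which has a lower base rate.

No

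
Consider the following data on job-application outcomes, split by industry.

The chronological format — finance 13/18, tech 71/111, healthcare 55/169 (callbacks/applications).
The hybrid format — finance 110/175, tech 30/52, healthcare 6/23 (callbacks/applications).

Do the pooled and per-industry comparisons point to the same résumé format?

No

Finance: the chronological format 13/18 = 72.2%, the hybrid format 110/175 = 62.9% → the chronological format
Tech: the chronological format 71/111 = 64.0%, the hybrid format 30/52 = 57.7% → the chronological format
Healthcare: the chronological format 55/169 = 32.5%, the hybrid format 6/23 = 26.1% → the chronological format
Overall: the chronological format 139/298 = 46.6%, the hybrid format 146/250 = 58.4% → the hybrid format
The chronological format wins each industry group but the hybrid format wins overall — the comparison reverses. The chronological format's applications skew toward healthcare, which has a lower base rate.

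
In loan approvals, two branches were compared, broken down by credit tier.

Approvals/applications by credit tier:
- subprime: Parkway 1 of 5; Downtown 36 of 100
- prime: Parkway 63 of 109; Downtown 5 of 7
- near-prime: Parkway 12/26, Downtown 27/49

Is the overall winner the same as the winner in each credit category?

Subprime: Parkway 1/5 = 20.0%, Downtown 36/100 = 36.0% → Downtown
Prime: Parkway 63/109 = 57.8%, Downtown 5/7 = 71.4% → Downtown
Near-prime: Parkway 12/26 = 46.2%, Downtown 27/49 = 55.1% → Downtown
Overall: Parkway 76/140 = 54.3%, Downtown 68/156 = 43.6% → Parkway
Downtown wins each credit group but Parkway wins overall — the comparison reverses. Downtown's applications skew toward subprime, which has a lower base rate.

No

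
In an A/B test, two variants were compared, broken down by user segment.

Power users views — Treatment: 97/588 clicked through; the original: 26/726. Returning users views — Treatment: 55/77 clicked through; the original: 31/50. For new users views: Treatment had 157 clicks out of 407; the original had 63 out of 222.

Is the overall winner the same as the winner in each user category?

Power users: Treatment 97/588 = 16.5%, the original 26/726 = 3.6% → Treatment
Returning users: Treatment 55/77 = 71.4%, the original 31/50 = 62.0% → Treatment
New users: Treatment 157/407 = 38.6%, the original 63/222 = 28.4% → Treatment
Overall: Treatment 309/1072 = 28.8%, the original 120/998 = 12.0% → Treatment
Treatment wins overall and in every user group — no reversal.

Yes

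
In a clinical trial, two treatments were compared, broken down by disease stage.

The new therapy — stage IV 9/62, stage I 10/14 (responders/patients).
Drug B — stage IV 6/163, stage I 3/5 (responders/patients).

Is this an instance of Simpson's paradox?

No

Stage IV: the new therapy 9/62 = 14.5%, Drug B 6/163 = 3.7% → the new therapy
Stage I: the new therapy 10/14 = 71.4%, Drug B 3/5 = 60.0% → the new therapy
Overall: the new therapy 19/76 = 25.0%, Drug B 9/168 = 5.4% → the new therapy
The new therapy wins overall and in every disease group — no reversal.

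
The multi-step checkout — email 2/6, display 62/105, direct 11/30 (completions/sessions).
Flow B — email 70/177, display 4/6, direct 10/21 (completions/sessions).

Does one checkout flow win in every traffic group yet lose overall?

Yes

Email: the multi-step checkout 2/6 = 33.3%, Flow B 70/177 = 39.5% → Flow B
Display: the multi-step checkout 62/105 = 59.0%, Flow B 4/6 = 66.7% → Flow B
Direct: the multi-step checkout 11/30 = 36.7%, Flow B 10/21 = 47.6% → Flow B
Overall: the multi-step checkout 75/141 = 53.2%, Flow B 84/204 = 41.2% → the multi-step checkout
Flow B wins each traffic group but the multi-step checkout wins overall — the comparison reverses. Flow B's sessions skew toward email, which has a lower base rate.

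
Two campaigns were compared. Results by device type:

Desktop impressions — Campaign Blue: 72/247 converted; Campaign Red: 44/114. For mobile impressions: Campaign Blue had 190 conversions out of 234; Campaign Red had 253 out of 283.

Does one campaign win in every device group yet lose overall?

No

Desktop: Campaign Blue 72/247 = 29.1%, Campaign Red 44/114 = 38.6% → Campaign Red
Mobile: Campaign Blue 190/234 = 81.2%, Campaign Red 253/283 = 89.4% → Campaign Red
Overall: Campaign Blue 262/481 = 54.5%, Campaign Red 297/397 = 74.8% → Campaign Red
Campaign Red wins overall and in every device group — no reversal.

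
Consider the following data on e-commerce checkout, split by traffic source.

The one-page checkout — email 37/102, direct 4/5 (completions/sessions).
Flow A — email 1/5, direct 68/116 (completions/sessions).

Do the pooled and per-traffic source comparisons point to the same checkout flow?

Email: the one-page checkout 37/102 = 36.3%, Flow A 1/5 = 20.0% → the one-page checkout
Direct: the one-page checkout 4/5 = 80.0%, Flow A 68/116 = 58.6% → the one-page checkout
Overall: the one-page checkout 41/107 = 38.3%, Flow A 69/121 = 57.0% → Flow A
The one-page checkout wins each traffic group but Flow A wins overall — the comparison reverses. The one-page checkout's sessions skew toward email, which has a lower base rate.

No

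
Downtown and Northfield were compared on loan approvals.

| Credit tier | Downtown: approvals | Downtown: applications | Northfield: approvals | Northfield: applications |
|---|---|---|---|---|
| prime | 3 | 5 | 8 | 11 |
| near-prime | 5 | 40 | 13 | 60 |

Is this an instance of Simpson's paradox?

No

Prime: Downtown 3/5 = 60.0%, Northfield 8/11 = 72.7% → Northfield
Near-prime: Downtown 5/40 = 12.5%, Northfield 13/60 = 21.7% → Northfield
Overall: Downtown 8/45 = 17.8%, Northfield 21/71 = 29.6% → Northfield
Northfield wins overall and in every credit group — no reversal.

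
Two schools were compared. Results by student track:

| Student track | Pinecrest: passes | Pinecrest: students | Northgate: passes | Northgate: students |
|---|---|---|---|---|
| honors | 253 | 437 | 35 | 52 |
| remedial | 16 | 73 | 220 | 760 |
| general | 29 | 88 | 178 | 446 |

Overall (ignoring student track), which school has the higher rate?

Honors: Pinecrest 253/437 = 57.9%, Northgate 35/52 = 67.3% → Northgate
Remedial: Pinecrest 16/73 = 21.9%, Northgate 220/760 = 28.9% → Northgate
General: Pinecrest 29/88 = 33.0%, Northgate 178/446 = 39.9% → Northgate
Overall: Pinecrest 298/598 = 49.8%, Northgate 433/1258 = 34.4% → Pinecrest
(Northgate wins every student group but Pinecrest wins overall — Northgate's students skew toward the low-rate remedial group.)

Pinecrest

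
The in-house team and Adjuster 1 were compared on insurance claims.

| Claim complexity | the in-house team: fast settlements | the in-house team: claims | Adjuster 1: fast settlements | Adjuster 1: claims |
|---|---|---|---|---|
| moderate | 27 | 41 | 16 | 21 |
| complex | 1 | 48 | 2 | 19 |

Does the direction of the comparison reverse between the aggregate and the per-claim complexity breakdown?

No

Moderate: the in-house team 27/41 = 65.9%, Adjuster 1 16/21 = 76.2% → Adjuster 1
Complex: the in-house team 1/48 = 2.1%, Adjuster 1 2/19 = 10.5% → Adjuster 1
Overall: the in-house team 28/89 = 31.5%, Adjuster 1 18/40 = 45.0% → Adjuster 1
Adjuster 1 wins overall and in every claim group — no reversal.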